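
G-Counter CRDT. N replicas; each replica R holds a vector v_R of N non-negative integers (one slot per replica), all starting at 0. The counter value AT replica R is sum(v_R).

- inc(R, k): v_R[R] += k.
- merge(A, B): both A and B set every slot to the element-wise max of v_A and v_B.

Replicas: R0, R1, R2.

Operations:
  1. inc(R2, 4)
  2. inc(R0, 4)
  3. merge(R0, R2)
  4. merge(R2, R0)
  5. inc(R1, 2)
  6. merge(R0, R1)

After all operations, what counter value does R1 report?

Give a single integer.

Answer: 10

Derivation:
Op 1: inc R2 by 4 -> R2=(0,0,4) value=4
Op 2: inc R0 by 4 -> R0=(4,0,0) value=4
Op 3: merge R0<->R2 -> R0=(4,0,4) R2=(4,0,4)
Op 4: merge R2<->R0 -> R2=(4,0,4) R0=(4,0,4)
Op 5: inc R1 by 2 -> R1=(0,2,0) value=2
Op 6: merge R0<->R1 -> R0=(4,2,4) R1=(4,2,4)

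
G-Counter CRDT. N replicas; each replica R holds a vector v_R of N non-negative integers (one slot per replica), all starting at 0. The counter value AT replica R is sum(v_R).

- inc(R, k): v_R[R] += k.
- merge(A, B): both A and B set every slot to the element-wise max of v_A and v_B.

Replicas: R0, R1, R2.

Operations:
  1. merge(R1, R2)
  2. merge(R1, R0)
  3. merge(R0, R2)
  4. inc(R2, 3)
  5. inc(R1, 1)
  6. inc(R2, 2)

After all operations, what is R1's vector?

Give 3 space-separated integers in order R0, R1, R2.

Answer: 0 1 0

Derivation:
Op 1: merge R1<->R2 -> R1=(0,0,0) R2=(0,0,0)
Op 2: merge R1<->R0 -> R1=(0,0,0) R0=(0,0,0)
Op 3: merge R0<->R2 -> R0=(0,0,0) R2=(0,0,0)
Op 4: inc R2 by 3 -> R2=(0,0,3) value=3
Op 5: inc R1 by 1 -> R1=(0,1,0) value=1
Op 6: inc R2 by 2 -> R2=(0,0,5) value=5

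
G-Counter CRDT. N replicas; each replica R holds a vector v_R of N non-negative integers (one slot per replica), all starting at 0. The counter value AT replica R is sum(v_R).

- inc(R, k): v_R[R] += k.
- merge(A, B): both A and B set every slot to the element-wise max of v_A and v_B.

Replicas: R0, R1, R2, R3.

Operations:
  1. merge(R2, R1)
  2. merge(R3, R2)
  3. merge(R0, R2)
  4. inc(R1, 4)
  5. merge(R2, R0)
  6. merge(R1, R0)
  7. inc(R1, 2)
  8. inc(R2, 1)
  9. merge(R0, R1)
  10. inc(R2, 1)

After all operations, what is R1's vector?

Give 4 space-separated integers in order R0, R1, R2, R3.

Op 1: merge R2<->R1 -> R2=(0,0,0,0) R1=(0,0,0,0)
Op 2: merge R3<->R2 -> R3=(0,0,0,0) R2=(0,0,0,0)
Op 3: merge R0<->R2 -> R0=(0,0,0,0) R2=(0,0,0,0)
Op 4: inc R1 by 4 -> R1=(0,4,0,0) value=4
Op 5: merge R2<->R0 -> R2=(0,0,0,0) R0=(0,0,0,0)
Op 6: merge R1<->R0 -> R1=(0,4,0,0) R0=(0,4,0,0)
Op 7: inc R1 by 2 -> R1=(0,6,0,0) value=6
Op 8: inc R2 by 1 -> R2=(0,0,1,0) value=1
Op 9: merge R0<->R1 -> R0=(0,6,0,0) R1=(0,6,0,0)
Op 10: inc R2 by 1 -> R2=(0,0,2,0) value=2

Answer: 0 6 0 0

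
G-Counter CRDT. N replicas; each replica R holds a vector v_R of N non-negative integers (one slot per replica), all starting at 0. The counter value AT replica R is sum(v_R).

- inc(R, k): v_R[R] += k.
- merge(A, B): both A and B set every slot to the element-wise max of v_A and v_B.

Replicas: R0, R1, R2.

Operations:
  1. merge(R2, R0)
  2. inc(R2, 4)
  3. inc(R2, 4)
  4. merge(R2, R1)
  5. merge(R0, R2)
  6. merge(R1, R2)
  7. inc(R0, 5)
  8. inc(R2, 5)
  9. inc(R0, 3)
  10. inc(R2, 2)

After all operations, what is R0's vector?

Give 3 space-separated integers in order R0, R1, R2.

Op 1: merge R2<->R0 -> R2=(0,0,0) R0=(0,0,0)
Op 2: inc R2 by 4 -> R2=(0,0,4) value=4
Op 3: inc R2 by 4 -> R2=(0,0,8) value=8
Op 4: merge R2<->R1 -> R2=(0,0,8) R1=(0,0,8)
Op 5: merge R0<->R2 -> R0=(0,0,8) R2=(0,0,8)
Op 6: merge R1<->R2 -> R1=(0,0,8) R2=(0,0,8)
Op 7: inc R0 by 5 -> R0=(5,0,8) value=13
Op 8: inc R2 by 5 -> R2=(0,0,13) value=13
Op 9: inc R0 by 3 -> R0=(8,0,8) value=16
Op 10: inc R2 by 2 -> R2=(0,0,15) value=15

Answer: 8 0 8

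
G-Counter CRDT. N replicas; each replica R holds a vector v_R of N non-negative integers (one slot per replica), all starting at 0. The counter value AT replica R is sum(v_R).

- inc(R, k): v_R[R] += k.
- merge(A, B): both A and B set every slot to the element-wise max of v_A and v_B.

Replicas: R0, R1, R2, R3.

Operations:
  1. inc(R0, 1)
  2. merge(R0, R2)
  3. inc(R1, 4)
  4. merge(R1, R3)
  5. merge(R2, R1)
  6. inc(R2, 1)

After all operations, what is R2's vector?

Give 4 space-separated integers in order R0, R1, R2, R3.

Answer: 1 4 1 0

Derivation:
Op 1: inc R0 by 1 -> R0=(1,0,0,0) value=1
Op 2: merge R0<->R2 -> R0=(1,0,0,0) R2=(1,0,0,0)
Op 3: inc R1 by 4 -> R1=(0,4,0,0) value=4
Op 4: merge R1<->R3 -> R1=(0,4,0,0) R3=(0,4,0,0)
Op 5: merge R2<->R1 -> R2=(1,4,0,0) R1=(1,4,0,0)
Op 6: inc R2 by 1 -> R2=(1,4,1,0) value=6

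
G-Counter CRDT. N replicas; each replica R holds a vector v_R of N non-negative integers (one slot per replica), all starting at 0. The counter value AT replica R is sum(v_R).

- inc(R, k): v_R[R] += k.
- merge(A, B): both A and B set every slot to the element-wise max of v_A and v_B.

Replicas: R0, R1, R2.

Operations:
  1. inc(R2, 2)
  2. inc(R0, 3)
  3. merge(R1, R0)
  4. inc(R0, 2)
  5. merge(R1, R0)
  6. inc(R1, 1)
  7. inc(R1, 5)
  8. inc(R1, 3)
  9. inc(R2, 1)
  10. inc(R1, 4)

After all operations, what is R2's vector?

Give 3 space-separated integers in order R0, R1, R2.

Answer: 0 0 3

Derivation:
Op 1: inc R2 by 2 -> R2=(0,0,2) value=2
Op 2: inc R0 by 3 -> R0=(3,0,0) value=3
Op 3: merge R1<->R0 -> R1=(3,0,0) R0=(3,0,0)
Op 4: inc R0 by 2 -> R0=(5,0,0) value=5
Op 5: merge R1<->R0 -> R1=(5,0,0) R0=(5,0,0)
Op 6: inc R1 by 1 -> R1=(5,1,0) value=6
Op 7: inc R1 by 5 -> R1=(5,6,0) value=11
Op 8: inc R1 by 3 -> R1=(5,9,0) value=14
Op 9: inc R2 by 1 -> R2=(0,0,3) value=3
Op 10: inc R1 by 4 -> R1=(5,13,0) value=18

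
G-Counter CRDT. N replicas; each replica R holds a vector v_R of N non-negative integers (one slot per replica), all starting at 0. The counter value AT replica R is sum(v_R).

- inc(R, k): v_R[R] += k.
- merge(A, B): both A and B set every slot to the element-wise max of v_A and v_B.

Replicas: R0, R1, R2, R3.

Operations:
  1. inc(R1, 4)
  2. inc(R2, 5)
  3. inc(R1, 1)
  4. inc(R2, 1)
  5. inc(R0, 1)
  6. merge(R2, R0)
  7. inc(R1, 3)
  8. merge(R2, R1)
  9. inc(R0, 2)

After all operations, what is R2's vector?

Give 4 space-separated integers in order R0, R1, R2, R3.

Answer: 1 8 6 0

Derivation:
Op 1: inc R1 by 4 -> R1=(0,4,0,0) value=4
Op 2: inc R2 by 5 -> R2=(0,0,5,0) value=5
Op 3: inc R1 by 1 -> R1=(0,5,0,0) value=5
Op 4: inc R2 by 1 -> R2=(0,0,6,0) value=6
Op 5: inc R0 by 1 -> R0=(1,0,0,0) value=1
Op 6: merge R2<->R0 -> R2=(1,0,6,0) R0=(1,0,6,0)
Op 7: inc R1 by 3 -> R1=(0,8,0,0) value=8
Op 8: merge R2<->R1 -> R2=(1,8,6,0) R1=(1,8,6,0)
Op 9: inc R0 by 2 -> R0=(3,0,6,0) value=9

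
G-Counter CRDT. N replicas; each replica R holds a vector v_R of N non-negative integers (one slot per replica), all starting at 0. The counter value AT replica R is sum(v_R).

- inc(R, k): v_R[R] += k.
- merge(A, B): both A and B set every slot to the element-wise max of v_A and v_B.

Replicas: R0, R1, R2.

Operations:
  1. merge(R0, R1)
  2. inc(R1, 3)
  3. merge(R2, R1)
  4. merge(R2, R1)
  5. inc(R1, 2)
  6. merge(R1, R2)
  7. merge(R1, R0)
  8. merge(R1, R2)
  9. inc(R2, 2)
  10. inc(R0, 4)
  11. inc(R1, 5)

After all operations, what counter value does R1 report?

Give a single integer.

Op 1: merge R0<->R1 -> R0=(0,0,0) R1=(0,0,0)
Op 2: inc R1 by 3 -> R1=(0,3,0) value=3
Op 3: merge R2<->R1 -> R2=(0,3,0) R1=(0,3,0)
Op 4: merge R2<->R1 -> R2=(0,3,0) R1=(0,3,0)
Op 5: inc R1 by 2 -> R1=(0,5,0) value=5
Op 6: merge R1<->R2 -> R1=(0,5,0) R2=(0,5,0)
Op 7: merge R1<->R0 -> R1=(0,5,0) R0=(0,5,0)
Op 8: merge R1<->R2 -> R1=(0,5,0) R2=(0,5,0)
Op 9: inc R2 by 2 -> R2=(0,5,2) value=7
Op 10: inc R0 by 4 -> R0=(4,5,0) value=9
Op 11: inc R1 by 5 -> R1=(0,10,0) value=10

Answer: 10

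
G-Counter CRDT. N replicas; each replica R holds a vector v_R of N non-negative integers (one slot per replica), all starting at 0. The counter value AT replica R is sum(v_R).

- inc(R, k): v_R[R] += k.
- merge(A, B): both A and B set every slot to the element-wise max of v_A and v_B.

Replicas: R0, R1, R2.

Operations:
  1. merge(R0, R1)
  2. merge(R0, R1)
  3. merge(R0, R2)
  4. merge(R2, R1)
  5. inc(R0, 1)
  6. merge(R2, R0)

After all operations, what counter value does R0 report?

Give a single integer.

Answer: 1

Derivation:
Op 1: merge R0<->R1 -> R0=(0,0,0) R1=(0,0,0)
Op 2: merge R0<->R1 -> R0=(0,0,0) R1=(0,0,0)
Op 3: merge R0<->R2 -> R0=(0,0,0) R2=(0,0,0)
Op 4: merge R2<->R1 -> R2=(0,0,0) R1=(0,0,0)
Op 5: inc R0 by 1 -> R0=(1,0,0) value=1
Op 6: merge R2<->R0 -> R2=(1,0,0) R0=(1,0,0)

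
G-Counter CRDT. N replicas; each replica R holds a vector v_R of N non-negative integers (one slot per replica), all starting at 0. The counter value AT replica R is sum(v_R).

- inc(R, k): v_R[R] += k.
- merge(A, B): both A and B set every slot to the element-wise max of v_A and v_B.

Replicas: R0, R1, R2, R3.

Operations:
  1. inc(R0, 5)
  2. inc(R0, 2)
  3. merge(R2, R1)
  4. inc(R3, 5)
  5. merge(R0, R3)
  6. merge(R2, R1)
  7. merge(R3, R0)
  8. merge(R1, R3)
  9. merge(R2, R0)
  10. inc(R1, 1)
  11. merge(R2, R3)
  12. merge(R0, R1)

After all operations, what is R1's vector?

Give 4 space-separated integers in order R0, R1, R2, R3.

Answer: 7 1 0 5

Derivation:
Op 1: inc R0 by 5 -> R0=(5,0,0,0) value=5
Op 2: inc R0 by 2 -> R0=(7,0,0,0) value=7
Op 3: merge R2<->R1 -> R2=(0,0,0,0) R1=(0,0,0,0)
Op 4: inc R3 by 5 -> R3=(0,0,0,5) value=5
Op 5: merge R0<->R3 -> R0=(7,0,0,5) R3=(7,0,0,5)
Op 6: merge R2<->R1 -> R2=(0,0,0,0) R1=(0,0,0,0)
Op 7: merge R3<->R0 -> R3=(7,0,0,5) R0=(7,0,0,5)
Op 8: merge R1<->R3 -> R1=(7,0,0,5) R3=(7,0,0,5)
Op 9: merge R2<->R0 -> R2=(7,0,0,5) R0=(7,0,0,5)
Op 10: inc R1 by 1 -> R1=(7,1,0,5) value=13
Op 11: merge R2<->R3 -> R2=(7,0,0,5) R3=(7,0,0,5)
Op 12: merge R0<->R1 -> R0=(7,1,0,5) R1=(7,1,0,5)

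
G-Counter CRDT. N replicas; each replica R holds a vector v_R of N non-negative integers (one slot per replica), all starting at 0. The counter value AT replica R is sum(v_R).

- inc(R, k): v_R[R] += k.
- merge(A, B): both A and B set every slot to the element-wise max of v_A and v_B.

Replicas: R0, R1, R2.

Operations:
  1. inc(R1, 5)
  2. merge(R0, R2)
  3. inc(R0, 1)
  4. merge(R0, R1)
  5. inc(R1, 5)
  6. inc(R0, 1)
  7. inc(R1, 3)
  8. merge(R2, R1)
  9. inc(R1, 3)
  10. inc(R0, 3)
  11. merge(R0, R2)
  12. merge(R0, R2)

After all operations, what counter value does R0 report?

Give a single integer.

Answer: 18

Derivation:
Op 1: inc R1 by 5 -> R1=(0,5,0) value=5
Op 2: merge R0<->R2 -> R0=(0,0,0) R2=(0,0,0)
Op 3: inc R0 by 1 -> R0=(1,0,0) value=1
Op 4: merge R0<->R1 -> R0=(1,5,0) R1=(1,5,0)
Op 5: inc R1 by 5 -> R1=(1,10,0) value=11
Op 6: inc R0 by 1 -> R0=(2,5,0) value=7
Op 7: inc R1 by 3 -> R1=(1,13,0) value=14
Op 8: merge R2<->R1 -> R2=(1,13,0) R1=(1,13,0)
Op 9: inc R1 by 3 -> R1=(1,16,0) value=17
Op 10: inc R0 by 3 -> R0=(5,5,0) value=10
Op 11: merge R0<->R2 -> R0=(5,13,0) R2=(5,13,0)
Op 12: merge R0<->R2 -> R0=(5,13,0) R2=(5,13,0)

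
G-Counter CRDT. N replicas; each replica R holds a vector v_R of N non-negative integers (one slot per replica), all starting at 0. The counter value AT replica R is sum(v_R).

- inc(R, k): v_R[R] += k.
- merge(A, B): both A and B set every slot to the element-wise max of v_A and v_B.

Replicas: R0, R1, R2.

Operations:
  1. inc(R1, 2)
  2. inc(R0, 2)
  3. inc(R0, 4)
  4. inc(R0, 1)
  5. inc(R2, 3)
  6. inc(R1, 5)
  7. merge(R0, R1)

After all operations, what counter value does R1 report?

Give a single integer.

Answer: 14

Derivation:
Op 1: inc R1 by 2 -> R1=(0,2,0) value=2
Op 2: inc R0 by 2 -> R0=(2,0,0) value=2
Op 3: inc R0 by 4 -> R0=(6,0,0) value=6
Op 4: inc R0 by 1 -> R0=(7,0,0) value=7
Op 5: inc R2 by 3 -> R2=(0,0,3) value=3
Op 6: inc R1 by 5 -> R1=(0,7,0) value=7
Op 7: merge R0<->R1 -> R0=(7,7,0) R1=(7,7,0)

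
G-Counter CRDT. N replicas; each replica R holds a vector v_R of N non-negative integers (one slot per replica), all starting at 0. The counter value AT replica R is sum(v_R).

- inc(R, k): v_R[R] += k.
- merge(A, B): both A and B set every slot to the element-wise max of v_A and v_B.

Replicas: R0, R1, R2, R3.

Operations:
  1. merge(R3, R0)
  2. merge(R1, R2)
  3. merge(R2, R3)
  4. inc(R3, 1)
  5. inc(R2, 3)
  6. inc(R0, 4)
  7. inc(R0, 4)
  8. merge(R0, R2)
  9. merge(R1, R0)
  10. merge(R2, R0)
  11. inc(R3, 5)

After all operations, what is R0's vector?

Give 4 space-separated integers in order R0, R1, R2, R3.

Answer: 8 0 3 0

Derivation:
Op 1: merge R3<->R0 -> R3=(0,0,0,0) R0=(0,0,0,0)
Op 2: merge R1<->R2 -> R1=(0,0,0,0) R2=(0,0,0,0)
Op 3: merge R2<->R3 -> R2=(0,0,0,0) R3=(0,0,0,0)
Op 4: inc R3 by 1 -> R3=(0,0,0,1) value=1
Op 5: inc R2 by 3 -> R2=(0,0,3,0) value=3
Op 6: inc R0 by 4 -> R0=(4,0,0,0) value=4
Op 7: inc R0 by 4 -> R0=(8,0,0,0) value=8
Op 8: merge R0<->R2 -> R0=(8,0,3,0) R2=(8,0,3,0)
Op 9: merge R1<->R0 -> R1=(8,0,3,0) R0=(8,0,3,0)
Op 10: merge R2<->R0 -> R2=(8,0,3,0) R0=(8,0,3,0)
Op 11: inc R3 by 5 -> R3=(0,0,0,6) value=6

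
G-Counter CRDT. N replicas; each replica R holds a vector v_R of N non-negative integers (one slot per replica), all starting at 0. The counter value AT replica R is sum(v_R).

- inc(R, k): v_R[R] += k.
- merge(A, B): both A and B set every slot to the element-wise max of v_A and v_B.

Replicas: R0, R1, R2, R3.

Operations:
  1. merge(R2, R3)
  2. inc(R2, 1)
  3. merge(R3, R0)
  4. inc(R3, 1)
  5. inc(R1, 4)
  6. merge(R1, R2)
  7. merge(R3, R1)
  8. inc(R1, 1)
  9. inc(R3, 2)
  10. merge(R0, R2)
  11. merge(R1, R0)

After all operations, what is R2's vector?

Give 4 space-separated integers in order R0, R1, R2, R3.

Answer: 0 4 1 0

Derivation:
Op 1: merge R2<->R3 -> R2=(0,0,0,0) R3=(0,0,0,0)
Op 2: inc R2 by 1 -> R2=(0,0,1,0) value=1
Op 3: merge R3<->R0 -> R3=(0,0,0,0) R0=(0,0,0,0)
Op 4: inc R3 by 1 -> R3=(0,0,0,1) value=1
Op 5: inc R1 by 4 -> R1=(0,4,0,0) value=4
Op 6: merge R1<->R2 -> R1=(0,4,1,0) R2=(0,4,1,0)
Op 7: merge R3<->R1 -> R3=(0,4,1,1) R1=(0,4,1,1)
Op 8: inc R1 by 1 -> R1=(0,5,1,1) value=7
Op 9: inc R3 by 2 -> R3=(0,4,1,3) value=8
Op 10: merge R0<->R2 -> R0=(0,4,1,0) R2=(0,4,1,0)
Op 11: merge R1<->R0 -> R1=(0,5,1,1) R0=(0,5,1,1)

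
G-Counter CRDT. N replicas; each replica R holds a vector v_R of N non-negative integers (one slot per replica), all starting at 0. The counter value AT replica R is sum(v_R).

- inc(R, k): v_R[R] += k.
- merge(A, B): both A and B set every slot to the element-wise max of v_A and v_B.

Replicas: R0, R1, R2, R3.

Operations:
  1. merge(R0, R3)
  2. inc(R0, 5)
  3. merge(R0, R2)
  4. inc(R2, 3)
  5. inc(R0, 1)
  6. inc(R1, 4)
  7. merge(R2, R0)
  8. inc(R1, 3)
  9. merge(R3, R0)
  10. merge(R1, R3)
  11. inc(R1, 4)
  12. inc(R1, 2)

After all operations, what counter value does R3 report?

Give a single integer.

Answer: 16

Derivation:
Op 1: merge R0<->R3 -> R0=(0,0,0,0) R3=(0,0,0,0)
Op 2: inc R0 by 5 -> R0=(5,0,0,0) value=5
Op 3: merge R0<->R2 -> R0=(5,0,0,0) R2=(5,0,0,0)
Op 4: inc R2 by 3 -> R2=(5,0,3,0) value=8
Op 5: inc R0 by 1 -> R0=(6,0,0,0) value=6
Op 6: inc R1 by 4 -> R1=(0,4,0,0) value=4
Op 7: merge R2<->R0 -> R2=(6,0,3,0) R0=(6,0,3,0)
Op 8: inc R1 by 3 -> R1=(0,7,0,0) value=7
Op 9: merge R3<->R0 -> R3=(6,0,3,0) R0=(6,0,3,0)
Op 10: merge R1<->R3 -> R1=(6,7,3,0) R3=(6,7,3,0)
Op 11: inc R1 by 4 -> R1=(6,11,3,0) value=20
Op 12: inc R1 by 2 -> R1=(6,13,3,0) value=22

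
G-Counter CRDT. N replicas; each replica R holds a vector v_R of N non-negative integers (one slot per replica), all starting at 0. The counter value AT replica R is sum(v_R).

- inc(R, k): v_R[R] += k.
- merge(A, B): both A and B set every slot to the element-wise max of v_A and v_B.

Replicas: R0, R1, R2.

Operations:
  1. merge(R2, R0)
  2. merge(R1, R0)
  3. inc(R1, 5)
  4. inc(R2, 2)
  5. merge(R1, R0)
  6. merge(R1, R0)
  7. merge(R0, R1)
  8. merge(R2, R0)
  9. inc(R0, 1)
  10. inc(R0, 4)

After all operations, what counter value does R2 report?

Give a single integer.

Op 1: merge R2<->R0 -> R2=(0,0,0) R0=(0,0,0)
Op 2: merge R1<->R0 -> R1=(0,0,0) R0=(0,0,0)
Op 3: inc R1 by 5 -> R1=(0,5,0) value=5
Op 4: inc R2 by 2 -> R2=(0,0,2) value=2
Op 5: merge R1<->R0 -> R1=(0,5,0) R0=(0,5,0)
Op 6: merge R1<->R0 -> R1=(0,5,0) R0=(0,5,0)
Op 7: merge R0<->R1 -> R0=(0,5,0) R1=(0,5,0)
Op 8: merge R2<->R0 -> R2=(0,5,2) R0=(0,5,2)
Op 9: inc R0 by 1 -> R0=(1,5,2) value=8
Op 10: inc R0 by 4 -> R0=(5,5,2) value=12

Answer: 7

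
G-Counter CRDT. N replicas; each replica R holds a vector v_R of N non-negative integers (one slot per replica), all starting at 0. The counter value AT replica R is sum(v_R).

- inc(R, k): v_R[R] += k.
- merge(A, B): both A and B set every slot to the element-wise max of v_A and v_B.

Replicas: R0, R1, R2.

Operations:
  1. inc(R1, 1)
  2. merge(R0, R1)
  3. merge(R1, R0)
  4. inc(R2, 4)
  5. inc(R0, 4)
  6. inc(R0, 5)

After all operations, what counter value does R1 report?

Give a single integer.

Answer: 1

Derivation:
Op 1: inc R1 by 1 -> R1=(0,1,0) value=1
Op 2: merge R0<->R1 -> R0=(0,1,0) R1=(0,1,0)
Op 3: merge R1<->R0 -> R1=(0,1,0) R0=(0,1,0)
Op 4: inc R2 by 4 -> R2=(0,0,4) value=4
Op 5: inc R0 by 4 -> R0=(4,1,0) value=5
Op 6: inc R0 by 5 -> R0=(9,1,0) value=10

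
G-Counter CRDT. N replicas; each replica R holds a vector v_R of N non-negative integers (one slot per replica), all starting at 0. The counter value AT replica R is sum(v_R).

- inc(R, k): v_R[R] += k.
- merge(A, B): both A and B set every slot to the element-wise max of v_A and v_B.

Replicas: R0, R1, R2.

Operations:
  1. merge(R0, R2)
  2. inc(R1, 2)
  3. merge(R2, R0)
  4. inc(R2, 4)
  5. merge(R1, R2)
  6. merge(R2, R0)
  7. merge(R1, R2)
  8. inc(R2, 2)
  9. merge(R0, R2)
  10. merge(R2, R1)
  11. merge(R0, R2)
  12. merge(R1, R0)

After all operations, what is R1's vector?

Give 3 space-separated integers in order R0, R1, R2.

Answer: 0 2 6

Derivation:
Op 1: merge R0<->R2 -> R0=(0,0,0) R2=(0,0,0)
Op 2: inc R1 by 2 -> R1=(0,2,0) value=2
Op 3: merge R2<->R0 -> R2=(0,0,0) R0=(0,0,0)
Op 4: inc R2 by 4 -> R2=(0,0,4) value=4
Op 5: merge R1<->R2 -> R1=(0,2,4) R2=(0,2,4)
Op 6: merge R2<->R0 -> R2=(0,2,4) R0=(0,2,4)
Op 7: merge R1<->R2 -> R1=(0,2,4) R2=(0,2,4)
Op 8: inc R2 by 2 -> R2=(0,2,6) value=8
Op 9: merge R0<->R2 -> R0=(0,2,6) R2=(0,2,6)
Op 10: merge R2<->R1 -> R2=(0,2,6) R1=(0,2,6)
Op 11: merge R0<->R2 -> R0=(0,2,6) R2=(0,2,6)
Op 12: merge R1<->R0 -> R1=(0,2,6) R0=(0,2,6)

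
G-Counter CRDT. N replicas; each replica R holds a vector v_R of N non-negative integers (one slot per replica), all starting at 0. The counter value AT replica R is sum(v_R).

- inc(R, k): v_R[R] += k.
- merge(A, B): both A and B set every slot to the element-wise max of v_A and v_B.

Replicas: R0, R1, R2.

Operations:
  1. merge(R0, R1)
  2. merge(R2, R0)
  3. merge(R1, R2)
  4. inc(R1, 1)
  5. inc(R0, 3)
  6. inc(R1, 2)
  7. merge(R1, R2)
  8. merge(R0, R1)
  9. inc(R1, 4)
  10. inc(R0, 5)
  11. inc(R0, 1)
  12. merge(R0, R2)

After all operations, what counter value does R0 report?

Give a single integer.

Answer: 12

Derivation:
Op 1: merge R0<->R1 -> R0=(0,0,0) R1=(0,0,0)
Op 2: merge R2<->R0 -> R2=(0,0,0) R0=(0,0,0)
Op 3: merge R1<->R2 -> R1=(0,0,0) R2=(0,0,0)
Op 4: inc R1 by 1 -> R1=(0,1,0) value=1
Op 5: inc R0 by 3 -> R0=(3,0,0) value=3
Op 6: inc R1 by 2 -> R1=(0,3,0) value=3
Op 7: merge R1<->R2 -> R1=(0,3,0) R2=(0,3,0)
Op 8: merge R0<->R1 -> R0=(3,3,0) R1=(3,3,0)
Op 9: inc R1 by 4 -> R1=(3,7,0) value=10
Op 10: inc R0 by 5 -> R0=(8,3,0) value=11
Op 11: inc R0 by 1 -> R0=(9,3,0) value=12
Op 12: merge R0<->R2 -> R0=(9,3,0) R2=(9,3,0)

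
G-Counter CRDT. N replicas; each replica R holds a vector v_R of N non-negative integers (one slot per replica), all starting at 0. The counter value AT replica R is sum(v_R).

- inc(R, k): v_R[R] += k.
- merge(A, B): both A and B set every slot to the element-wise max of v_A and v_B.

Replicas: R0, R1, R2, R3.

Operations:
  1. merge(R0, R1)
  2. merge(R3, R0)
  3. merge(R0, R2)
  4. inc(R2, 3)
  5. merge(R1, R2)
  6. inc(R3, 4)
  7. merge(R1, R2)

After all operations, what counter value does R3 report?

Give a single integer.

Answer: 4

Derivation:
Op 1: merge R0<->R1 -> R0=(0,0,0,0) R1=(0,0,0,0)
Op 2: merge R3<->R0 -> R3=(0,0,0,0) R0=(0,0,0,0)
Op 3: merge R0<->R2 -> R0=(0,0,0,0) R2=(0,0,0,0)
Op 4: inc R2 by 3 -> R2=(0,0,3,0) value=3
Op 5: merge R1<->R2 -> R1=(0,0,3,0) R2=(0,0,3,0)
Op 6: inc R3 by 4 -> R3=(0,0,0,4) value=4
Op 7: merge R1<->R2 -> R1=(0,0,3,0) R2=(0,0,3,0)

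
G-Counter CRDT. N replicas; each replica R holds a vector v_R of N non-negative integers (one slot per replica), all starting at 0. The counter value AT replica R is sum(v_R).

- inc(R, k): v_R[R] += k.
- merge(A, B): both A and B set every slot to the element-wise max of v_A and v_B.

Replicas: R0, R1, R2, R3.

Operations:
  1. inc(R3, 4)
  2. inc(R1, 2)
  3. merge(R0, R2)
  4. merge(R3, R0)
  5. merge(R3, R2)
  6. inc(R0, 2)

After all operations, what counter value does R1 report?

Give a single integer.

Op 1: inc R3 by 4 -> R3=(0,0,0,4) value=4
Op 2: inc R1 by 2 -> R1=(0,2,0,0) value=2
Op 3: merge R0<->R2 -> R0=(0,0,0,0) R2=(0,0,0,0)
Op 4: merge R3<->R0 -> R3=(0,0,0,4) R0=(0,0,0,4)
Op 5: merge R3<->R2 -> R3=(0,0,0,4) R2=(0,0,0,4)
Op 6: inc R0 by 2 -> R0=(2,0,0,4) value=6

Answer: 2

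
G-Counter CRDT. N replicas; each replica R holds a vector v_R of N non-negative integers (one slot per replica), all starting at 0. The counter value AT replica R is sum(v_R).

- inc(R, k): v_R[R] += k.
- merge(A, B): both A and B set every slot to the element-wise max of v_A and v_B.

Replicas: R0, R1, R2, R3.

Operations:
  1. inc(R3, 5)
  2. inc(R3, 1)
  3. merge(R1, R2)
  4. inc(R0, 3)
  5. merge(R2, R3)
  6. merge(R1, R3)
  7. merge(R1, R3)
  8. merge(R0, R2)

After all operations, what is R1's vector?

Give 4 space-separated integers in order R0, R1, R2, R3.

Op 1: inc R3 by 5 -> R3=(0,0,0,5) value=5
Op 2: inc R3 by 1 -> R3=(0,0,0,6) value=6
Op 3: merge R1<->R2 -> R1=(0,0,0,0) R2=(0,0,0,0)
Op 4: inc R0 by 3 -> R0=(3,0,0,0) value=3
Op 5: merge R2<->R3 -> R2=(0,0,0,6) R3=(0,0,0,6)
Op 6: merge R1<->R3 -> R1=(0,0,0,6) R3=(0,0,0,6)
Op 7: merge R1<->R3 -> R1=(0,0,0,6) R3=(0,0,0,6)
Op 8: merge R0<->R2 -> R0=(3,0,0,6) R2=(3,0,0,6)

Answer: 0 0 0 6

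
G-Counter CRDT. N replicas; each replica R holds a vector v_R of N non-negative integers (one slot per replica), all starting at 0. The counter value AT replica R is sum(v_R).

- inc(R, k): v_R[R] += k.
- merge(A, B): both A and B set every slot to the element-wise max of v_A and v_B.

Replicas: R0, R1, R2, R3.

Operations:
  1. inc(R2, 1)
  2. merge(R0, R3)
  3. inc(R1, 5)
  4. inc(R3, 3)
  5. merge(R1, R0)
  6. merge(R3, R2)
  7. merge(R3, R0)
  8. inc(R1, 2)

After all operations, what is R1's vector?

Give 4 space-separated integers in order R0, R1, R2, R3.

Op 1: inc R2 by 1 -> R2=(0,0,1,0) value=1
Op 2: merge R0<->R3 -> R0=(0,0,0,0) R3=(0,0,0,0)
Op 3: inc R1 by 5 -> R1=(0,5,0,0) value=5
Op 4: inc R3 by 3 -> R3=(0,0,0,3) value=3
Op 5: merge R1<->R0 -> R1=(0,5,0,0) R0=(0,5,0,0)
Op 6: merge R3<->R2 -> R3=(0,0,1,3) R2=(0,0,1,3)
Op 7: merge R3<->R0 -> R3=(0,5,1,3) R0=(0,5,1,3)
Op 8: inc R1 by 2 -> R1=(0,7,0,0) value=7

Answer: 0 7 0 0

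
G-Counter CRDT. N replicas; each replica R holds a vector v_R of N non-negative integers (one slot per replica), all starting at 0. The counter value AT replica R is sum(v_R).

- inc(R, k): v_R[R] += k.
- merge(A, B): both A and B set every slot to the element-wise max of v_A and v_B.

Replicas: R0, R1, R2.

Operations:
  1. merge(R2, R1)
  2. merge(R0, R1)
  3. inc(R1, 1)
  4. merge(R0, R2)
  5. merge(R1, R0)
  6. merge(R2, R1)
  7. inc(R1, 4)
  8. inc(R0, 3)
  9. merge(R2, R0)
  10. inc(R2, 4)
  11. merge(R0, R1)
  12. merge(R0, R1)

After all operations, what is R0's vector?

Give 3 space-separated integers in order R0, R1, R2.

Answer: 3 5 0

Derivation:
Op 1: merge R2<->R1 -> R2=(0,0,0) R1=(0,0,0)
Op 2: merge R0<->R1 -> R0=(0,0,0) R1=(0,0,0)
Op 3: inc R1 by 1 -> R1=(0,1,0) value=1
Op 4: merge R0<->R2 -> R0=(0,0,0) R2=(0,0,0)
Op 5: merge R1<->R0 -> R1=(0,1,0) R0=(0,1,0)
Op 6: merge R2<->R1 -> R2=(0,1,0) R1=(0,1,0)
Op 7: inc R1 by 4 -> R1=(0,5,0) value=5
Op 8: inc R0 by 3 -> R0=(3,1,0) value=4
Op 9: merge R2<->R0 -> R2=(3,1,0) R0=(3,1,0)
Op 10: inc R2 by 4 -> R2=(3,1,4) value=8
Op 11: merge R0<->R1 -> R0=(3,5,0) R1=(3,5,0)
Op 12: merge R0<->R1 -> R0=(3,5,0) R1=(3,5,0)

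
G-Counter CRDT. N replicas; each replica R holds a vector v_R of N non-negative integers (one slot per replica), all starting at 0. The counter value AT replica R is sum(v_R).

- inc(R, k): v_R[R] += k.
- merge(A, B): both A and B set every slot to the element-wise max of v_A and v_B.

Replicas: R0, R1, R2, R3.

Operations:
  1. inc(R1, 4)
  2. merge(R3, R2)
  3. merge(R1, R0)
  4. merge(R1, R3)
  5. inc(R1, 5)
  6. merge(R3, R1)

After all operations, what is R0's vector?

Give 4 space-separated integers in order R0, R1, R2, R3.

Answer: 0 4 0 0

Derivation:
Op 1: inc R1 by 4 -> R1=(0,4,0,0) value=4
Op 2: merge R3<->R2 -> R3=(0,0,0,0) R2=(0,0,0,0)
Op 3: merge R1<->R0 -> R1=(0,4,0,0) R0=(0,4,0,0)
Op 4: merge R1<->R3 -> R1=(0,4,0,0) R3=(0,4,0,0)
Op 5: inc R1 by 5 -> R1=(0,9,0,0) value=9
Op 6: merge R3<->R1 -> R3=(0,9,0,0) R1=(0,9,0,0)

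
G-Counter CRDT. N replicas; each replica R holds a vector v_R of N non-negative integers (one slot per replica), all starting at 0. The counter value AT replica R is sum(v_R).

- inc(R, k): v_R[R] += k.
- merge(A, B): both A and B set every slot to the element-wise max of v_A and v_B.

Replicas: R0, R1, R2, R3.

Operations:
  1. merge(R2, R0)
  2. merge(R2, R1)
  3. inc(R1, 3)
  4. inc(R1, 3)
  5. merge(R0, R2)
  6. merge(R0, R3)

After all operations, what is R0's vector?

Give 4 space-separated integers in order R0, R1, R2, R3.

Op 1: merge R2<->R0 -> R2=(0,0,0,0) R0=(0,0,0,0)
Op 2: merge R2<->R1 -> R2=(0,0,0,0) R1=(0,0,0,0)
Op 3: inc R1 by 3 -> R1=(0,3,0,0) value=3
Op 4: inc R1 by 3 -> R1=(0,6,0,0) value=6
Op 5: merge R0<->R2 -> R0=(0,0,0,0) R2=(0,0,0,0)
Op 6: merge R0<->R3 -> R0=(0,0,0,0) R3=(0,0,0,0)

Answer: 0 0 0 0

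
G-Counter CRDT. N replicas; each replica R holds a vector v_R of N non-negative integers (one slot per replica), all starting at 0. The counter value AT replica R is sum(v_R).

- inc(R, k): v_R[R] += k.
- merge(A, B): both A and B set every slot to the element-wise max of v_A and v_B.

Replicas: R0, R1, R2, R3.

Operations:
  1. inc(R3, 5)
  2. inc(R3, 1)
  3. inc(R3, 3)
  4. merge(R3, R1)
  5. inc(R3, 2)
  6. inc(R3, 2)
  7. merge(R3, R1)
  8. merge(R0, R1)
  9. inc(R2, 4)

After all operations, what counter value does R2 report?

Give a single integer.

Op 1: inc R3 by 5 -> R3=(0,0,0,5) value=5
Op 2: inc R3 by 1 -> R3=(0,0,0,6) value=6
Op 3: inc R3 by 3 -> R3=(0,0,0,9) value=9
Op 4: merge R3<->R1 -> R3=(0,0,0,9) R1=(0,0,0,9)
Op 5: inc R3 by 2 -> R3=(0,0,0,11) value=11
Op 6: inc R3 by 2 -> R3=(0,0,0,13) value=13
Op 7: merge R3<->R1 -> R3=(0,0,0,13) R1=(0,0,0,13)
Op 8: merge R0<->R1 -> R0=(0,0,0,13) R1=(0,0,0,13)
Op 9: inc R2 by 4 -> R2=(0,0,4,0) value=4

Answer: 4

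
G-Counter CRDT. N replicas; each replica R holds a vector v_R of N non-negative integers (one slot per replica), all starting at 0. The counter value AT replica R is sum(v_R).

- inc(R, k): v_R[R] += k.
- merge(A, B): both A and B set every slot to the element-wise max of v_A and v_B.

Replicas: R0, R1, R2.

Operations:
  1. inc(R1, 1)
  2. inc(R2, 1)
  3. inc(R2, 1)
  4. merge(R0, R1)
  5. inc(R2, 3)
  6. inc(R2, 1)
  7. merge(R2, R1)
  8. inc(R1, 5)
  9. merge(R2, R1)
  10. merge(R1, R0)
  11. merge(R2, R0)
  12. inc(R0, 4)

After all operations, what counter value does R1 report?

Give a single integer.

Op 1: inc R1 by 1 -> R1=(0,1,0) value=1
Op 2: inc R2 by 1 -> R2=(0,0,1) value=1
Op 3: inc R2 by 1 -> R2=(0,0,2) value=2
Op 4: merge R0<->R1 -> R0=(0,1,0) R1=(0,1,0)
Op 5: inc R2 by 3 -> R2=(0,0,5) value=5
Op 6: inc R2 by 1 -> R2=(0,0,6) value=6
Op 7: merge R2<->R1 -> R2=(0,1,6) R1=(0,1,6)
Op 8: inc R1 by 5 -> R1=(0,6,6) value=12
Op 9: merge R2<->R1 -> R2=(0,6,6) R1=(0,6,6)
Op 10: merge R1<->R0 -> R1=(0,6,6) R0=(0,6,6)
Op 11: merge R2<->R0 -> R2=(0,6,6) R0=(0,6,6)
Op 12: inc R0 by 4 -> R0=(4,6,6) value=16

Answer: 12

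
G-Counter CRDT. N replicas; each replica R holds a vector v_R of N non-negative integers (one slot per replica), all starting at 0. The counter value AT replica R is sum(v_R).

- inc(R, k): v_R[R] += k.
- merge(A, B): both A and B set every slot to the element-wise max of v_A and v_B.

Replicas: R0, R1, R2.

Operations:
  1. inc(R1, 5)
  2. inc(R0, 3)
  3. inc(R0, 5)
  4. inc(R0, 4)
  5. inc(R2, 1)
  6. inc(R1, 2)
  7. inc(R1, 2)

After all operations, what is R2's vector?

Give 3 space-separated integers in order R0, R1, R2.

Op 1: inc R1 by 5 -> R1=(0,5,0) value=5
Op 2: inc R0 by 3 -> R0=(3,0,0) value=3
Op 3: inc R0 by 5 -> R0=(8,0,0) value=8
Op 4: inc R0 by 4 -> R0=(12,0,0) value=12
Op 5: inc R2 by 1 -> R2=(0,0,1) value=1
Op 6: inc R1 by 2 -> R1=(0,7,0) value=7
Op 7: inc R1 by 2 -> R1=(0,9,0) value=9

Answer: 0 0 1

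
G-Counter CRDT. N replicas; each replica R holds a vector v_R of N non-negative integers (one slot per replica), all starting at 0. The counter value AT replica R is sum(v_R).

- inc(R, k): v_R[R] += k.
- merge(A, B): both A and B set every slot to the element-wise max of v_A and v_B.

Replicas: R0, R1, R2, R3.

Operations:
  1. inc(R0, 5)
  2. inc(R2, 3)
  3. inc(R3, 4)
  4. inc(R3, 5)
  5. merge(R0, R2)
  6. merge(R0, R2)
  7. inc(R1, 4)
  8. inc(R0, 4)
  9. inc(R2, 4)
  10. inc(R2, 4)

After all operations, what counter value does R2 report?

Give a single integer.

Answer: 16

Derivation:
Op 1: inc R0 by 5 -> R0=(5,0,0,0) value=5
Op 2: inc R2 by 3 -> R2=(0,0,3,0) value=3
Op 3: inc R3 by 4 -> R3=(0,0,0,4) value=4
Op 4: inc R3 by 5 -> R3=(0,0,0,9) value=9
Op 5: merge R0<->R2 -> R0=(5,0,3,0) R2=(5,0,3,0)
Op 6: merge R0<->R2 -> R0=(5,0,3,0) R2=(5,0,3,0)
Op 7: inc R1 by 4 -> R1=(0,4,0,0) value=4
Op 8: inc R0 by 4 -> R0=(9,0,3,0) value=12
Op 9: inc R2 by 4 -> R2=(5,0,7,0) value=12
Op 10: inc R2 by 4 -> R2=(5,0,11,0) value=16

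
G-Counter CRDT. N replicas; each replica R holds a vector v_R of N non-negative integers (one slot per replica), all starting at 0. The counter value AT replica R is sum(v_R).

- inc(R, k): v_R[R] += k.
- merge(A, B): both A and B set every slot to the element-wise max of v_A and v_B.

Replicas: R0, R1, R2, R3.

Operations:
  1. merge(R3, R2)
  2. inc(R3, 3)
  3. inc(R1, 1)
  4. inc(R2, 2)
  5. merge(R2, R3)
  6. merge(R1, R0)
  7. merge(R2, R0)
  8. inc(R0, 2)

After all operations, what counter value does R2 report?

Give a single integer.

Op 1: merge R3<->R2 -> R3=(0,0,0,0) R2=(0,0,0,0)
Op 2: inc R3 by 3 -> R3=(0,0,0,3) value=3
Op 3: inc R1 by 1 -> R1=(0,1,0,0) value=1
Op 4: inc R2 by 2 -> R2=(0,0,2,0) value=2
Op 5: merge R2<->R3 -> R2=(0,0,2,3) R3=(0,0,2,3)
Op 6: merge R1<->R0 -> R1=(0,1,0,0) R0=(0,1,0,0)
Op 7: merge R2<->R0 -> R2=(0,1,2,3) R0=(0,1,2,3)
Op 8: inc R0 by 2 -> R0=(2,1,2,3) value=8

Answer: 6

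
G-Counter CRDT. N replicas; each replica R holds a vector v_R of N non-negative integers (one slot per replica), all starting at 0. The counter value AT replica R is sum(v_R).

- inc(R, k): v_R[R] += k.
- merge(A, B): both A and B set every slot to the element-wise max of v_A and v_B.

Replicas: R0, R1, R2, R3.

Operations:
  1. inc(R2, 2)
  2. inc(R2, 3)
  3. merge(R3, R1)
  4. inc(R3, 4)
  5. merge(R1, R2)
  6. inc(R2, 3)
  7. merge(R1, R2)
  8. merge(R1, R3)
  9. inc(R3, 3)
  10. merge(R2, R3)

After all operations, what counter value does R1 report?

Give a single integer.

Answer: 12

Derivation:
Op 1: inc R2 by 2 -> R2=(0,0,2,0) value=2
Op 2: inc R2 by 3 -> R2=(0,0,5,0) value=5
Op 3: merge R3<->R1 -> R3=(0,0,0,0) R1=(0,0,0,0)
Op 4: inc R3 by 4 -> R3=(0,0,0,4) value=4
Op 5: merge R1<->R2 -> R1=(0,0,5,0) R2=(0,0,5,0)
Op 6: inc R2 by 3 -> R2=(0,0,8,0) value=8
Op 7: merge R1<->R2 -> R1=(0,0,8,0) R2=(0,0,8,0)
Op 8: merge R1<->R3 -> R1=(0,0,8,4) R3=(0,0,8,4)
Op 9: inc R3 by 3 -> R3=(0,0,8,7) value=15
Op 10: merge R2<->R3 -> R2=(0,0,8,7) R3=(0,0,8,7)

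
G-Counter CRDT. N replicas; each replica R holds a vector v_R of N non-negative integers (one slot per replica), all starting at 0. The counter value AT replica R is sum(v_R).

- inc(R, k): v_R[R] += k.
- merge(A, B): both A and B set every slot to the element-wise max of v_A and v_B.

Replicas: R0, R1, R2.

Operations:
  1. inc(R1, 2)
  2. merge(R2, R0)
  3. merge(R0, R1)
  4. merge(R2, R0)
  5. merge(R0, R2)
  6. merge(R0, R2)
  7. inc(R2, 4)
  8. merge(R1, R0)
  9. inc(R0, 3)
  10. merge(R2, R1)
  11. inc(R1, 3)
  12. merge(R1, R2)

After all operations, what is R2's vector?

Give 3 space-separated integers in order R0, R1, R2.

Op 1: inc R1 by 2 -> R1=(0,2,0) value=2
Op 2: merge R2<->R0 -> R2=(0,0,0) R0=(0,0,0)
Op 3: merge R0<->R1 -> R0=(0,2,0) R1=(0,2,0)
Op 4: merge R2<->R0 -> R2=(0,2,0) R0=(0,2,0)
Op 5: merge R0<->R2 -> R0=(0,2,0) R2=(0,2,0)
Op 6: merge R0<->R2 -> R0=(0,2,0) R2=(0,2,0)
Op 7: inc R2 by 4 -> R2=(0,2,4) value=6
Op 8: merge R1<->R0 -> R1=(0,2,0) R0=(0,2,0)
Op 9: inc R0 by 3 -> R0=(3,2,0) value=5
Op 10: merge R2<->R1 -> R2=(0,2,4) R1=(0,2,4)
Op 11: inc R1 by 3 -> R1=(0,5,4) value=9
Op 12: merge R1<->R2 -> R1=(0,5,4) R2=(0,5,4)

Answer: 0 5 4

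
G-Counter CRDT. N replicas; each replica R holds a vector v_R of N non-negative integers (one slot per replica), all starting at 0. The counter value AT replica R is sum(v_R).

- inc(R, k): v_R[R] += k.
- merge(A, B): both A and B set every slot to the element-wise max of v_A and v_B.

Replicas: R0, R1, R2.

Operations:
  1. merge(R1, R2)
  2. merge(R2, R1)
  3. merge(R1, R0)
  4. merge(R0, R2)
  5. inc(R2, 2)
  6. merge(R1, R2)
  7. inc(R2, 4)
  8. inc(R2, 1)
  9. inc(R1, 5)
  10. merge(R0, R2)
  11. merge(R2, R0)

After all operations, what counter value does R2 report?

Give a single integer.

Answer: 7

Derivation:
Op 1: merge R1<->R2 -> R1=(0,0,0) R2=(0,0,0)
Op 2: merge R2<->R1 -> R2=(0,0,0) R1=(0,0,0)
Op 3: merge R1<->R0 -> R1=(0,0,0) R0=(0,0,0)
Op 4: merge R0<->R2 -> R0=(0,0,0) R2=(0,0,0)
Op 5: inc R2 by 2 -> R2=(0,0,2) value=2
Op 6: merge R1<->R2 -> R1=(0,0,2) R2=(0,0,2)
Op 7: inc R2 by 4 -> R2=(0,0,6) value=6
Op 8: inc R2 by 1 -> R2=(0,0,7) value=7
Op 9: inc R1 by 5 -> R1=(0,5,2) value=7
Op 10: merge R0<->R2 -> R0=(0,0,7) R2=(0,0,7)
Op 11: merge R2<->R0 -> R2=(0,0,7) R0=(0,0,7)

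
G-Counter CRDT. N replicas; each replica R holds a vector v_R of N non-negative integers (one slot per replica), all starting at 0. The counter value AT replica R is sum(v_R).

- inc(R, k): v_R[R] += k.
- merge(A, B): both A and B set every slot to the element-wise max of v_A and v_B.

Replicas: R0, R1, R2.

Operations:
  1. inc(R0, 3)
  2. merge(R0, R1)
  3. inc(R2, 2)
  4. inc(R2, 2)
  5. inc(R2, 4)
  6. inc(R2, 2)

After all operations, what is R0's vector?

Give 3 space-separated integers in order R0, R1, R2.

Op 1: inc R0 by 3 -> R0=(3,0,0) value=3
Op 2: merge R0<->R1 -> R0=(3,0,0) R1=(3,0,0)
Op 3: inc R2 by 2 -> R2=(0,0,2) value=2
Op 4: inc R2 by 2 -> R2=(0,0,4) value=4
Op 5: inc R2 by 4 -> R2=(0,0,8) value=8
Op 6: inc R2 by 2 -> R2=(0,0,10) value=10

Answer: 3 0 0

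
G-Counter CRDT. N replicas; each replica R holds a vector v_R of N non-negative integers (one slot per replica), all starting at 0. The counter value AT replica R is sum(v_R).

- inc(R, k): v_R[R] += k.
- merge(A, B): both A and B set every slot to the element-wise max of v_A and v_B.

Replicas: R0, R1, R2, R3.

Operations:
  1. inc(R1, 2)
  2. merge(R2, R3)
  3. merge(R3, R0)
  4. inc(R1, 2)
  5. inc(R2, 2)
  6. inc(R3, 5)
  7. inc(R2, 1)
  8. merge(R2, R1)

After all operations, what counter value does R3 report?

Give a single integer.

Answer: 5

Derivation:
Op 1: inc R1 by 2 -> R1=(0,2,0,0) value=2
Op 2: merge R2<->R3 -> R2=(0,0,0,0) R3=(0,0,0,0)
Op 3: merge R3<->R0 -> R3=(0,0,0,0) R0=(0,0,0,0)
Op 4: inc R1 by 2 -> R1=(0,4,0,0) value=4
Op 5: inc R2 by 2 -> R2=(0,0,2,0) value=2
Op 6: inc R3 by 5 -> R3=(0,0,0,5) value=5
Op 7: inc R2 by 1 -> R2=(0,0,3,0) value=3
Op 8: merge R2<->R1 -> R2=(0,4,3,0) R1=(0,4,3,0)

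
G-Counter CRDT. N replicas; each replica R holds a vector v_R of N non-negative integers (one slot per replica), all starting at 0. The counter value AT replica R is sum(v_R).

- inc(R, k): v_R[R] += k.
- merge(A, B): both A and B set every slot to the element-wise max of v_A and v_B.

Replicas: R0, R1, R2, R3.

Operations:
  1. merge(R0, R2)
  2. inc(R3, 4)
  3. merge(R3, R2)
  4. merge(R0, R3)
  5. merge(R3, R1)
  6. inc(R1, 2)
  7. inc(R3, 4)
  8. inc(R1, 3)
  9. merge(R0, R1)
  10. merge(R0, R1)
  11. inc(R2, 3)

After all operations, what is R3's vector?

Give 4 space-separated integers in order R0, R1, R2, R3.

Answer: 0 0 0 8

Derivation:
Op 1: merge R0<->R2 -> R0=(0,0,0,0) R2=(0,0,0,0)
Op 2: inc R3 by 4 -> R3=(0,0,0,4) value=4
Op 3: merge R3<->R2 -> R3=(0,0,0,4) R2=(0,0,0,4)
Op 4: merge R0<->R3 -> R0=(0,0,0,4) R3=(0,0,0,4)
Op 5: merge R3<->R1 -> R3=(0,0,0,4) R1=(0,0,0,4)
Op 6: inc R1 by 2 -> R1=(0,2,0,4) value=6
Op 7: inc R3 by 4 -> R3=(0,0,0,8) value=8
Op 8: inc R1 by 3 -> R1=(0,5,0,4) value=9
Op 9: merge R0<->R1 -> R0=(0,5,0,4) R1=(0,5,0,4)
Op 10: merge R0<->R1 -> R0=(0,5,0,4) R1=(0,5,0,4)
Op 11: inc R2 by 3 -> R2=(0,0,3,4) value=7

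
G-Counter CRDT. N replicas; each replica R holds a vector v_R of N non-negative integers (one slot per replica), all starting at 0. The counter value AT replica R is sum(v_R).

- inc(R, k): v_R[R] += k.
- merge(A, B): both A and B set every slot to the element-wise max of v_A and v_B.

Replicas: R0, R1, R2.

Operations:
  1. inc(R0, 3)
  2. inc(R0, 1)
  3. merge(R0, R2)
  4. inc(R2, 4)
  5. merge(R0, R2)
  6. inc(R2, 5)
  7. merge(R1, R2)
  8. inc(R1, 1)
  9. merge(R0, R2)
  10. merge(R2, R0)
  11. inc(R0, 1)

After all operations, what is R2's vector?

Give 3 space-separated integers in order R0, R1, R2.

Answer: 4 0 9

Derivation:
Op 1: inc R0 by 3 -> R0=(3,0,0) value=3
Op 2: inc R0 by 1 -> R0=(4,0,0) value=4
Op 3: merge R0<->R2 -> R0=(4,0,0) R2=(4,0,0)
Op 4: inc R2 by 4 -> R2=(4,0,4) value=8
Op 5: merge R0<->R2 -> R0=(4,0,4) R2=(4,0,4)
Op 6: inc R2 by 5 -> R2=(4,0,9) value=13
Op 7: merge R1<->R2 -> R1=(4,0,9) R2=(4,0,9)
Op 8: inc R1 by 1 -> R1=(4,1,9) value=14
Op 9: merge R0<->R2 -> R0=(4,0,9) R2=(4,0,9)
Op 10: merge R2<->R0 -> R2=(4,0,9) R0=(4,0,9)
Op 11: inc R0 by 1 -> R0=(5,0,9) value=14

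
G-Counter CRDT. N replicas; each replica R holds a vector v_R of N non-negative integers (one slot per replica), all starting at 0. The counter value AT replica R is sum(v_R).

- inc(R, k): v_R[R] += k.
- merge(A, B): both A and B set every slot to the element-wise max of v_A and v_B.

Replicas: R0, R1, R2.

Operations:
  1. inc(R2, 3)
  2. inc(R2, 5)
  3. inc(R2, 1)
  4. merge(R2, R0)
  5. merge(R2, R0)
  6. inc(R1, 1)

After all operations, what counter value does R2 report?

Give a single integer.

Answer: 9

Derivation:
Op 1: inc R2 by 3 -> R2=(0,0,3) value=3
Op 2: inc R2 by 5 -> R2=(0,0,8) value=8
Op 3: inc R2 by 1 -> R2=(0,0,9) value=9
Op 4: merge R2<->R0 -> R2=(0,0,9) R0=(0,0,9)
Op 5: merge R2<->R0 -> R2=(0,0,9) R0=(0,0,9)
Op 6: inc R1 by 1 -> R1=(0,1,0) value=1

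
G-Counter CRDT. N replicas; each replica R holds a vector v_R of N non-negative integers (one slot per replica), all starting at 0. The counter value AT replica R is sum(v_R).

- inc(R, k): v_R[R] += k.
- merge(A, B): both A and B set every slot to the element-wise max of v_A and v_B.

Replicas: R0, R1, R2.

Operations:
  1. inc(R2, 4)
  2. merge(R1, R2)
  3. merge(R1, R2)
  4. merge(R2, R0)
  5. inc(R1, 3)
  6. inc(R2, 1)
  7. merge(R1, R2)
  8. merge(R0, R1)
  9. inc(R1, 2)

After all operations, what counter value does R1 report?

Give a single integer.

Answer: 10

Derivation:
Op 1: inc R2 by 4 -> R2=(0,0,4) value=4
Op 2: merge R1<->R2 -> R1=(0,0,4) R2=(0,0,4)
Op 3: merge R1<->R2 -> R1=(0,0,4) R2=(0,0,4)
Op 4: merge R2<->R0 -> R2=(0,0,4) R0=(0,0,4)
Op 5: inc R1 by 3 -> R1=(0,3,4) value=7
Op 6: inc R2 by 1 -> R2=(0,0,5) value=5
Op 7: merge R1<->R2 -> R1=(0,3,5) R2=(0,3,5)
Op 8: merge R0<->R1 -> R0=(0,3,5) R1=(0,3,5)
Op 9: inc R1 by 2 -> R1=(0,5,5) value=10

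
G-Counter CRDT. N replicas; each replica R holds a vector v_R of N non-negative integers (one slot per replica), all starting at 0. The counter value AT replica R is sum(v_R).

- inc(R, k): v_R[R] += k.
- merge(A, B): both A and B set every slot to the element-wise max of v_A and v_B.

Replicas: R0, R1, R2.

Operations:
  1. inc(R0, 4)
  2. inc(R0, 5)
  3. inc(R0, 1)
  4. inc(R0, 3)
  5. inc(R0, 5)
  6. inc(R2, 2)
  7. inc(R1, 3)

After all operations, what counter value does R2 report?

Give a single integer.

Op 1: inc R0 by 4 -> R0=(4,0,0) value=4
Op 2: inc R0 by 5 -> R0=(9,0,0) value=9
Op 3: inc R0 by 1 -> R0=(10,0,0) value=10
Op 4: inc R0 by 3 -> R0=(13,0,0) value=13
Op 5: inc R0 by 5 -> R0=(18,0,0) value=18
Op 6: inc R2 by 2 -> R2=(0,0,2) value=2
Op 7: inc R1 by 3 -> R1=(0,3,0) value=3

Answer: 2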